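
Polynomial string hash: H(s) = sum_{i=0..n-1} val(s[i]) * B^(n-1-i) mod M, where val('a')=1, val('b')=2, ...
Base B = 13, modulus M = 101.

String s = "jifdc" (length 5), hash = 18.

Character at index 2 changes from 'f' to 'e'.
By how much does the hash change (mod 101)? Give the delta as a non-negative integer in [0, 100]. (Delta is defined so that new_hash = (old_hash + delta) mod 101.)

Answer: 33

Derivation:
Delta formula: (val(new) - val(old)) * B^(n-1-k) mod M
  val('e') - val('f') = 5 - 6 = -1
  B^(n-1-k) = 13^2 mod 101 = 68
  Delta = -1 * 68 mod 101 = 33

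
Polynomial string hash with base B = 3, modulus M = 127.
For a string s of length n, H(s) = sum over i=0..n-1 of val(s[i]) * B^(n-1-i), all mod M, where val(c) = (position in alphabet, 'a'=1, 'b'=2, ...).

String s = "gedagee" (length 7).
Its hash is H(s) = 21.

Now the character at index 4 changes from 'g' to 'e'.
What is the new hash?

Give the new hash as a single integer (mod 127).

val('g') = 7, val('e') = 5
Position k = 4, exponent = n-1-k = 2
B^2 mod M = 3^2 mod 127 = 9
Delta = (5 - 7) * 9 mod 127 = 109
New hash = (21 + 109) mod 127 = 3

Answer: 3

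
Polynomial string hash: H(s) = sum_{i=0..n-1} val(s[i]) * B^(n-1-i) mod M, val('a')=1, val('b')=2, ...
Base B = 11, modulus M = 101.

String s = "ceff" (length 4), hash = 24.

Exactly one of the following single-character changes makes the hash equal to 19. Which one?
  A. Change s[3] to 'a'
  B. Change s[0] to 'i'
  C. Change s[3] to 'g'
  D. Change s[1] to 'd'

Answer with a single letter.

Option A: s[3]='f'->'a', delta=(1-6)*11^0 mod 101 = 96, hash=24+96 mod 101 = 19 <-- target
Option B: s[0]='c'->'i', delta=(9-3)*11^3 mod 101 = 7, hash=24+7 mod 101 = 31
Option C: s[3]='f'->'g', delta=(7-6)*11^0 mod 101 = 1, hash=24+1 mod 101 = 25
Option D: s[1]='e'->'d', delta=(4-5)*11^2 mod 101 = 81, hash=24+81 mod 101 = 4

Answer: A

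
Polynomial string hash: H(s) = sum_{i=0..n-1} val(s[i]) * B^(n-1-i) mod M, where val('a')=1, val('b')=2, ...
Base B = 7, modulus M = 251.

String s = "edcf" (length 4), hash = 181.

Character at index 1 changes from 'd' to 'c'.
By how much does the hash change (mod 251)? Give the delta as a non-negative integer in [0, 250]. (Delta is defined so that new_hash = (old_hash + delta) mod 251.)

Answer: 202

Derivation:
Delta formula: (val(new) - val(old)) * B^(n-1-k) mod M
  val('c') - val('d') = 3 - 4 = -1
  B^(n-1-k) = 7^2 mod 251 = 49
  Delta = -1 * 49 mod 251 = 202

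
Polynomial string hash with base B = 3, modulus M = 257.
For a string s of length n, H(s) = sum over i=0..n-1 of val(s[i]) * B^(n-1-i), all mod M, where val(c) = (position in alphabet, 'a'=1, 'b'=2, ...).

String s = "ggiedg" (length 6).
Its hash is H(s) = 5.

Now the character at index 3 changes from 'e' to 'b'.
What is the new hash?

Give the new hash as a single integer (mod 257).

val('e') = 5, val('b') = 2
Position k = 3, exponent = n-1-k = 2
B^2 mod M = 3^2 mod 257 = 9
Delta = (2 - 5) * 9 mod 257 = 230
New hash = (5 + 230) mod 257 = 235

Answer: 235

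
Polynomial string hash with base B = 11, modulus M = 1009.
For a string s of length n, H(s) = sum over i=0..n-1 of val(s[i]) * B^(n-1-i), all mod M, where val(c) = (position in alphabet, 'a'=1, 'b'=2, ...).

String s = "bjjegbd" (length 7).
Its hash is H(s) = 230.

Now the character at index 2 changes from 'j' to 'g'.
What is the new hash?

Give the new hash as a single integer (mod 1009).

val('j') = 10, val('g') = 7
Position k = 2, exponent = n-1-k = 4
B^4 mod M = 11^4 mod 1009 = 515
Delta = (7 - 10) * 515 mod 1009 = 473
New hash = (230 + 473) mod 1009 = 703

Answer: 703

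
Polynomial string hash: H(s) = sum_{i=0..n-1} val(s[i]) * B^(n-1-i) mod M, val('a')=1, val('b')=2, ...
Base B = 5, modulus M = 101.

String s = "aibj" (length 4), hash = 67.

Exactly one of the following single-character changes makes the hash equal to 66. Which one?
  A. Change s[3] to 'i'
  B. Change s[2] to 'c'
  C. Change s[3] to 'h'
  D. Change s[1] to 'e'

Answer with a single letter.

Option A: s[3]='j'->'i', delta=(9-10)*5^0 mod 101 = 100, hash=67+100 mod 101 = 66 <-- target
Option B: s[2]='b'->'c', delta=(3-2)*5^1 mod 101 = 5, hash=67+5 mod 101 = 72
Option C: s[3]='j'->'h', delta=(8-10)*5^0 mod 101 = 99, hash=67+99 mod 101 = 65
Option D: s[1]='i'->'e', delta=(5-9)*5^2 mod 101 = 1, hash=67+1 mod 101 = 68

Answer: A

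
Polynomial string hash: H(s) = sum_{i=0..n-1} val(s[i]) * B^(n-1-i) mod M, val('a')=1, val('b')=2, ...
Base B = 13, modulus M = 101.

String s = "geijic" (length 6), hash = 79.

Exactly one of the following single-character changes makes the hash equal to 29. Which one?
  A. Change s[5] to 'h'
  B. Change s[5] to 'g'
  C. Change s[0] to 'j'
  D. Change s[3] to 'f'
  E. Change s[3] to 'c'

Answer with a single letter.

Answer: C

Derivation:
Option A: s[5]='c'->'h', delta=(8-3)*13^0 mod 101 = 5, hash=79+5 mod 101 = 84
Option B: s[5]='c'->'g', delta=(7-3)*13^0 mod 101 = 4, hash=79+4 mod 101 = 83
Option C: s[0]='g'->'j', delta=(10-7)*13^5 mod 101 = 51, hash=79+51 mod 101 = 29 <-- target
Option D: s[3]='j'->'f', delta=(6-10)*13^2 mod 101 = 31, hash=79+31 mod 101 = 9
Option E: s[3]='j'->'c', delta=(3-10)*13^2 mod 101 = 29, hash=79+29 mod 101 = 7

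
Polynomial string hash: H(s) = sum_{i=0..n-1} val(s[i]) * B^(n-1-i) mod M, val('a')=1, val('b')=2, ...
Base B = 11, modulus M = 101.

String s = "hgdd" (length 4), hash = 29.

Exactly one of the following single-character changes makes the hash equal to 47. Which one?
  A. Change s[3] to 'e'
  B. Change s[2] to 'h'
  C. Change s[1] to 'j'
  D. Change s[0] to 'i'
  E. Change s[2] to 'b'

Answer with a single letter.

Answer: D

Derivation:
Option A: s[3]='d'->'e', delta=(5-4)*11^0 mod 101 = 1, hash=29+1 mod 101 = 30
Option B: s[2]='d'->'h', delta=(8-4)*11^1 mod 101 = 44, hash=29+44 mod 101 = 73
Option C: s[1]='g'->'j', delta=(10-7)*11^2 mod 101 = 60, hash=29+60 mod 101 = 89
Option D: s[0]='h'->'i', delta=(9-8)*11^3 mod 101 = 18, hash=29+18 mod 101 = 47 <-- target
Option E: s[2]='d'->'b', delta=(2-4)*11^1 mod 101 = 79, hash=29+79 mod 101 = 7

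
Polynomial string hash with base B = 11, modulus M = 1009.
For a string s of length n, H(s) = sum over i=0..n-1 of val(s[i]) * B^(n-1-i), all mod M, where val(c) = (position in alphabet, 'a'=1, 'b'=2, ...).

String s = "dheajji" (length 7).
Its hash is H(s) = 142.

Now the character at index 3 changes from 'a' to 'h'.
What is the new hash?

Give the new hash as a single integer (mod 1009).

Answer: 378

Derivation:
val('a') = 1, val('h') = 8
Position k = 3, exponent = n-1-k = 3
B^3 mod M = 11^3 mod 1009 = 322
Delta = (8 - 1) * 322 mod 1009 = 236
New hash = (142 + 236) mod 1009 = 378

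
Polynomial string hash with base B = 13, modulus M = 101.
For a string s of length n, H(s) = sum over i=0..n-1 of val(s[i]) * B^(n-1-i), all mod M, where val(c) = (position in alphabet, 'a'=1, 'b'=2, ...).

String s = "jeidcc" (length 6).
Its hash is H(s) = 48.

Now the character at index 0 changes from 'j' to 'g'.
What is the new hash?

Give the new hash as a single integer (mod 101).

Answer: 98

Derivation:
val('j') = 10, val('g') = 7
Position k = 0, exponent = n-1-k = 5
B^5 mod M = 13^5 mod 101 = 17
Delta = (7 - 10) * 17 mod 101 = 50
New hash = (48 + 50) mod 101 = 98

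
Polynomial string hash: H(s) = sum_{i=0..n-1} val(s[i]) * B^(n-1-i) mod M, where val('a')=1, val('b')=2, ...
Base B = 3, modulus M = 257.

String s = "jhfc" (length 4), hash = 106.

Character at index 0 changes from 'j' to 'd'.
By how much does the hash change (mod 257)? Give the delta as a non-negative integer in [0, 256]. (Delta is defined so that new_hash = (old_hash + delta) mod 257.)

Delta formula: (val(new) - val(old)) * B^(n-1-k) mod M
  val('d') - val('j') = 4 - 10 = -6
  B^(n-1-k) = 3^3 mod 257 = 27
  Delta = -6 * 27 mod 257 = 95

Answer: 95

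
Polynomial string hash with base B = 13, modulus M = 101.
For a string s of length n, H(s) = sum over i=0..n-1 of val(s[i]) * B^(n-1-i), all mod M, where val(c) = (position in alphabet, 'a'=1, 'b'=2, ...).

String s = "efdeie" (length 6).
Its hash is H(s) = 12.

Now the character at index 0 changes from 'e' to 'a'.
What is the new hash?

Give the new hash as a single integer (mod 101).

val('e') = 5, val('a') = 1
Position k = 0, exponent = n-1-k = 5
B^5 mod M = 13^5 mod 101 = 17
Delta = (1 - 5) * 17 mod 101 = 33
New hash = (12 + 33) mod 101 = 45

Answer: 45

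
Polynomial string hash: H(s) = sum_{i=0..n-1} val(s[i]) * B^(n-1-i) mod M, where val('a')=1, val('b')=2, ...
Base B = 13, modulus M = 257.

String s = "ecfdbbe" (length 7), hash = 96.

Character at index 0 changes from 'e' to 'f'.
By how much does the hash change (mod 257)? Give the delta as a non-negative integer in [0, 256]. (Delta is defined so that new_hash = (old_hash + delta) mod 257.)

Delta formula: (val(new) - val(old)) * B^(n-1-k) mod M
  val('f') - val('e') = 6 - 5 = 1
  B^(n-1-k) = 13^6 mod 257 = 92
  Delta = 1 * 92 mod 257 = 92

Answer: 92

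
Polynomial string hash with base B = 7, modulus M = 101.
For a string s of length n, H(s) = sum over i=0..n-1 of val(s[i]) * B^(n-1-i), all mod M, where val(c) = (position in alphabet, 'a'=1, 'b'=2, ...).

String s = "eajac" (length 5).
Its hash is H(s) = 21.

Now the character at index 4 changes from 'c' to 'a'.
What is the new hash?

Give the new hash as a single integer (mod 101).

Answer: 19

Derivation:
val('c') = 3, val('a') = 1
Position k = 4, exponent = n-1-k = 0
B^0 mod M = 7^0 mod 101 = 1
Delta = (1 - 3) * 1 mod 101 = 99
New hash = (21 + 99) mod 101 = 19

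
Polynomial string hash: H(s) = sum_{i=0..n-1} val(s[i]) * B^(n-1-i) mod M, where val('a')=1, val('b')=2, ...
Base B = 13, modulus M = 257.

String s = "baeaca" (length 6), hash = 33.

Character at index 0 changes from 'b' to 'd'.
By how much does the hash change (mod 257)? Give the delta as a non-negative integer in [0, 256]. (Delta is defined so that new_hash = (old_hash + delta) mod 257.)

Answer: 113

Derivation:
Delta formula: (val(new) - val(old)) * B^(n-1-k) mod M
  val('d') - val('b') = 4 - 2 = 2
  B^(n-1-k) = 13^5 mod 257 = 185
  Delta = 2 * 185 mod 257 = 113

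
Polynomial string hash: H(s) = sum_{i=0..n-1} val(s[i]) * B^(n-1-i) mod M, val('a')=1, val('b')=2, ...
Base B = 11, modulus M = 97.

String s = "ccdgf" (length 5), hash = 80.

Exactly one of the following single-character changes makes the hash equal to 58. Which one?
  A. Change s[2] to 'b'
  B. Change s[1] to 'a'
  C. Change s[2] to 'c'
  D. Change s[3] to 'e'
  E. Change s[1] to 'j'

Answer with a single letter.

Answer: D

Derivation:
Option A: s[2]='d'->'b', delta=(2-4)*11^2 mod 97 = 49, hash=80+49 mod 97 = 32
Option B: s[1]='c'->'a', delta=(1-3)*11^3 mod 97 = 54, hash=80+54 mod 97 = 37
Option C: s[2]='d'->'c', delta=(3-4)*11^2 mod 97 = 73, hash=80+73 mod 97 = 56
Option D: s[3]='g'->'e', delta=(5-7)*11^1 mod 97 = 75, hash=80+75 mod 97 = 58 <-- target
Option E: s[1]='c'->'j', delta=(10-3)*11^3 mod 97 = 5, hash=80+5 mod 97 = 85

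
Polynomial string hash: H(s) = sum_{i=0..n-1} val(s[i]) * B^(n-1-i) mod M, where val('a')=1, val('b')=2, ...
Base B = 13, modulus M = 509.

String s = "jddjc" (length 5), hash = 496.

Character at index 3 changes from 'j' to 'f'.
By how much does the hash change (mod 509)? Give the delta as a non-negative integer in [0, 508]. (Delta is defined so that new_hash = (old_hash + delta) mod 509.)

Answer: 457

Derivation:
Delta formula: (val(new) - val(old)) * B^(n-1-k) mod M
  val('f') - val('j') = 6 - 10 = -4
  B^(n-1-k) = 13^1 mod 509 = 13
  Delta = -4 * 13 mod 509 = 457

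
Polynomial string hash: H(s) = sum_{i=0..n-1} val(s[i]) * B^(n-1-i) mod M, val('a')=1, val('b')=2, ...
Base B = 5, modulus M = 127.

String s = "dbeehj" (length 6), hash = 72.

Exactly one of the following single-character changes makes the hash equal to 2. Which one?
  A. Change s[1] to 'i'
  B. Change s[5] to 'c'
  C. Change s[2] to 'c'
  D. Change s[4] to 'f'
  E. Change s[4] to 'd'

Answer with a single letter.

Option A: s[1]='b'->'i', delta=(9-2)*5^4 mod 127 = 57, hash=72+57 mod 127 = 2 <-- target
Option B: s[5]='j'->'c', delta=(3-10)*5^0 mod 127 = 120, hash=72+120 mod 127 = 65
Option C: s[2]='e'->'c', delta=(3-5)*5^3 mod 127 = 4, hash=72+4 mod 127 = 76
Option D: s[4]='h'->'f', delta=(6-8)*5^1 mod 127 = 117, hash=72+117 mod 127 = 62
Option E: s[4]='h'->'d', delta=(4-8)*5^1 mod 127 = 107, hash=72+107 mod 127 = 52

Answer: A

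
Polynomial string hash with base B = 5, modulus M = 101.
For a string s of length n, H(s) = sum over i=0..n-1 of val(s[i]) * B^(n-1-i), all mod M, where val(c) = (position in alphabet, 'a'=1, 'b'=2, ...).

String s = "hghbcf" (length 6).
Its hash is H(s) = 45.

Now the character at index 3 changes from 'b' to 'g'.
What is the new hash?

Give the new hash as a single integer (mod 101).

val('b') = 2, val('g') = 7
Position k = 3, exponent = n-1-k = 2
B^2 mod M = 5^2 mod 101 = 25
Delta = (7 - 2) * 25 mod 101 = 24
New hash = (45 + 24) mod 101 = 69

Answer: 69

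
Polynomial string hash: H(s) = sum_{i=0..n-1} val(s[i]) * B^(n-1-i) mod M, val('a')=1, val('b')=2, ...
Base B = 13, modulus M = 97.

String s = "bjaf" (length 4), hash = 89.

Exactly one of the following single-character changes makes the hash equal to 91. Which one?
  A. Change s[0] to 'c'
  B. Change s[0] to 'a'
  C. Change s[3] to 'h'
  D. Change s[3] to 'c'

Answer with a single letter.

Answer: C

Derivation:
Option A: s[0]='b'->'c', delta=(3-2)*13^3 mod 97 = 63, hash=89+63 mod 97 = 55
Option B: s[0]='b'->'a', delta=(1-2)*13^3 mod 97 = 34, hash=89+34 mod 97 = 26
Option C: s[3]='f'->'h', delta=(8-6)*13^0 mod 97 = 2, hash=89+2 mod 97 = 91 <-- target
Option D: s[3]='f'->'c', delta=(3-6)*13^0 mod 97 = 94, hash=89+94 mod 97 = 86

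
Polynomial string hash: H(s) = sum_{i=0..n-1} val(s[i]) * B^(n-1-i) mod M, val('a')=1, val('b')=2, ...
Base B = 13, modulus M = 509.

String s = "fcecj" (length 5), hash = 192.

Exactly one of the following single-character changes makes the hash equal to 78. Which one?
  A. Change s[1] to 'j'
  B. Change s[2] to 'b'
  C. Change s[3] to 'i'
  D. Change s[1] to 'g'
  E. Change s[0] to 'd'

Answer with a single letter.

Answer: E

Derivation:
Option A: s[1]='c'->'j', delta=(10-3)*13^3 mod 509 = 109, hash=192+109 mod 509 = 301
Option B: s[2]='e'->'b', delta=(2-5)*13^2 mod 509 = 2, hash=192+2 mod 509 = 194
Option C: s[3]='c'->'i', delta=(9-3)*13^1 mod 509 = 78, hash=192+78 mod 509 = 270
Option D: s[1]='c'->'g', delta=(7-3)*13^3 mod 509 = 135, hash=192+135 mod 509 = 327
Option E: s[0]='f'->'d', delta=(4-6)*13^4 mod 509 = 395, hash=192+395 mod 509 = 78 <-- target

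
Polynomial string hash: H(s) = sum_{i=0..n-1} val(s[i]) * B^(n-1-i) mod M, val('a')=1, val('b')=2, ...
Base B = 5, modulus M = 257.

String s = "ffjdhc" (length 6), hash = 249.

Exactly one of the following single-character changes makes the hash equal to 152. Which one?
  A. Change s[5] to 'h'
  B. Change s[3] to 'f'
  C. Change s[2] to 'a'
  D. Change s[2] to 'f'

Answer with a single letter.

Option A: s[5]='c'->'h', delta=(8-3)*5^0 mod 257 = 5, hash=249+5 mod 257 = 254
Option B: s[3]='d'->'f', delta=(6-4)*5^2 mod 257 = 50, hash=249+50 mod 257 = 42
Option C: s[2]='j'->'a', delta=(1-10)*5^3 mod 257 = 160, hash=249+160 mod 257 = 152 <-- target
Option D: s[2]='j'->'f', delta=(6-10)*5^3 mod 257 = 14, hash=249+14 mod 257 = 6

Answer: C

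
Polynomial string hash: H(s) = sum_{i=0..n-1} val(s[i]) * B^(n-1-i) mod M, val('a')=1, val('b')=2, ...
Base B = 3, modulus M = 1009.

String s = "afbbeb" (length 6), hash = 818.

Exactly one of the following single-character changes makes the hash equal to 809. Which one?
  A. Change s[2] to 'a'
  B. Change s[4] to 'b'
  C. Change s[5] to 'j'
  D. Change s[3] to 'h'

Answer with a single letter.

Answer: B

Derivation:
Option A: s[2]='b'->'a', delta=(1-2)*3^3 mod 1009 = 982, hash=818+982 mod 1009 = 791
Option B: s[4]='e'->'b', delta=(2-5)*3^1 mod 1009 = 1000, hash=818+1000 mod 1009 = 809 <-- target
Option C: s[5]='b'->'j', delta=(10-2)*3^0 mod 1009 = 8, hash=818+8 mod 1009 = 826
Option D: s[3]='b'->'h', delta=(8-2)*3^2 mod 1009 = 54, hash=818+54 mod 1009 = 872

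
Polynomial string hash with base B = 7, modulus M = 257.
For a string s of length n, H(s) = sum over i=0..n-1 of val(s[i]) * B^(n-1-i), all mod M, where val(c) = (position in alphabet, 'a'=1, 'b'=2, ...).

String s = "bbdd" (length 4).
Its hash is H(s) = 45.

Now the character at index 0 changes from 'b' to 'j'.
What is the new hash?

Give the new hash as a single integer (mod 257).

Answer: 219

Derivation:
val('b') = 2, val('j') = 10
Position k = 0, exponent = n-1-k = 3
B^3 mod M = 7^3 mod 257 = 86
Delta = (10 - 2) * 86 mod 257 = 174
New hash = (45 + 174) mod 257 = 219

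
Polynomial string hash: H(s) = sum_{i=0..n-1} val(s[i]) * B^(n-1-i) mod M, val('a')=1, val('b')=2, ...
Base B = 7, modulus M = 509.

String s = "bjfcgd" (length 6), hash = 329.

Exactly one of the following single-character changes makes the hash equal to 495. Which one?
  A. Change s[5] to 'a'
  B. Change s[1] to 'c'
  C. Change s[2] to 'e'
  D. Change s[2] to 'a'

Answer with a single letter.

Answer: C

Derivation:
Option A: s[5]='d'->'a', delta=(1-4)*7^0 mod 509 = 506, hash=329+506 mod 509 = 326
Option B: s[1]='j'->'c', delta=(3-10)*7^4 mod 509 = 499, hash=329+499 mod 509 = 319
Option C: s[2]='f'->'e', delta=(5-6)*7^3 mod 509 = 166, hash=329+166 mod 509 = 495 <-- target
Option D: s[2]='f'->'a', delta=(1-6)*7^3 mod 509 = 321, hash=329+321 mod 509 = 141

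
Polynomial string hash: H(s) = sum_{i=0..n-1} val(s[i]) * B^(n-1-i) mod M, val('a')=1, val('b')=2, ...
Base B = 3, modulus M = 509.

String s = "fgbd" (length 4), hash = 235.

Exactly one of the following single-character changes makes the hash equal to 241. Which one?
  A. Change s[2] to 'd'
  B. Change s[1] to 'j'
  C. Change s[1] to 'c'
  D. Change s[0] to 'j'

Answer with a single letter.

Option A: s[2]='b'->'d', delta=(4-2)*3^1 mod 509 = 6, hash=235+6 mod 509 = 241 <-- target
Option B: s[1]='g'->'j', delta=(10-7)*3^2 mod 509 = 27, hash=235+27 mod 509 = 262
Option C: s[1]='g'->'c', delta=(3-7)*3^2 mod 509 = 473, hash=235+473 mod 509 = 199
Option D: s[0]='f'->'j', delta=(10-6)*3^3 mod 509 = 108, hash=235+108 mod 509 = 343

Answer: A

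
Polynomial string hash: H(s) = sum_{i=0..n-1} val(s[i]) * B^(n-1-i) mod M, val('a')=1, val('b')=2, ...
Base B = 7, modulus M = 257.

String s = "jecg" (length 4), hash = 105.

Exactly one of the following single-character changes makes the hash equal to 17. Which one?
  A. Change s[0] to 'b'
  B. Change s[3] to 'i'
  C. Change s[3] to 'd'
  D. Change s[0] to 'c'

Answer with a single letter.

Option A: s[0]='j'->'b', delta=(2-10)*7^3 mod 257 = 83, hash=105+83 mod 257 = 188
Option B: s[3]='g'->'i', delta=(9-7)*7^0 mod 257 = 2, hash=105+2 mod 257 = 107
Option C: s[3]='g'->'d', delta=(4-7)*7^0 mod 257 = 254, hash=105+254 mod 257 = 102
Option D: s[0]='j'->'c', delta=(3-10)*7^3 mod 257 = 169, hash=105+169 mod 257 = 17 <-- target

Answer: D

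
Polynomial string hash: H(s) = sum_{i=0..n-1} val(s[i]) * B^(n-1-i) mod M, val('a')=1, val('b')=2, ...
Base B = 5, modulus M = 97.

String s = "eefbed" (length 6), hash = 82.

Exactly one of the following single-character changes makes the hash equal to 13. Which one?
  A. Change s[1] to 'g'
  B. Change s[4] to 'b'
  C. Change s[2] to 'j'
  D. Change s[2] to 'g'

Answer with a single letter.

Option A: s[1]='e'->'g', delta=(7-5)*5^4 mod 97 = 86, hash=82+86 mod 97 = 71
Option B: s[4]='e'->'b', delta=(2-5)*5^1 mod 97 = 82, hash=82+82 mod 97 = 67
Option C: s[2]='f'->'j', delta=(10-6)*5^3 mod 97 = 15, hash=82+15 mod 97 = 0
Option D: s[2]='f'->'g', delta=(7-6)*5^3 mod 97 = 28, hash=82+28 mod 97 = 13 <-- target

Answer: D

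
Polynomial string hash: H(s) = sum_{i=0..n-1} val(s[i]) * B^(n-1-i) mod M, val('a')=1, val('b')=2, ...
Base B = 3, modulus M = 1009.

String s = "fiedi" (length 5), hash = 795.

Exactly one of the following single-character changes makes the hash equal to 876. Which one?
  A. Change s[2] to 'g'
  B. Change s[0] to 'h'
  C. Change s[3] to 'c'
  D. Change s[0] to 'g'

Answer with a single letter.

Answer: D

Derivation:
Option A: s[2]='e'->'g', delta=(7-5)*3^2 mod 1009 = 18, hash=795+18 mod 1009 = 813
Option B: s[0]='f'->'h', delta=(8-6)*3^4 mod 1009 = 162, hash=795+162 mod 1009 = 957
Option C: s[3]='d'->'c', delta=(3-4)*3^1 mod 1009 = 1006, hash=795+1006 mod 1009 = 792
Option D: s[0]='f'->'g', delta=(7-6)*3^4 mod 1009 = 81, hash=795+81 mod 1009 = 876 <-- target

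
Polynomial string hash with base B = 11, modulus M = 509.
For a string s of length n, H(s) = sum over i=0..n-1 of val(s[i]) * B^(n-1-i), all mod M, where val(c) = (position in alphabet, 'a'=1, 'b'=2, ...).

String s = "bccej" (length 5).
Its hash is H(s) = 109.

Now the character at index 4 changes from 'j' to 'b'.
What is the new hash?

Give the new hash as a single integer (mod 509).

Answer: 101

Derivation:
val('j') = 10, val('b') = 2
Position k = 4, exponent = n-1-k = 0
B^0 mod M = 11^0 mod 509 = 1
Delta = (2 - 10) * 1 mod 509 = 501
New hash = (109 + 501) mod 509 = 101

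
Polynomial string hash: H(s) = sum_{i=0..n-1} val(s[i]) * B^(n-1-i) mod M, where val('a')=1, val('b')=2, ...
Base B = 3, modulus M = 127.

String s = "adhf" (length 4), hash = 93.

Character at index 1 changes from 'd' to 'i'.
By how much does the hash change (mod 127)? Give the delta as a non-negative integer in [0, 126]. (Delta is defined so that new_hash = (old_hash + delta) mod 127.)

Delta formula: (val(new) - val(old)) * B^(n-1-k) mod M
  val('i') - val('d') = 9 - 4 = 5
  B^(n-1-k) = 3^2 mod 127 = 9
  Delta = 5 * 9 mod 127 = 45

Answer: 45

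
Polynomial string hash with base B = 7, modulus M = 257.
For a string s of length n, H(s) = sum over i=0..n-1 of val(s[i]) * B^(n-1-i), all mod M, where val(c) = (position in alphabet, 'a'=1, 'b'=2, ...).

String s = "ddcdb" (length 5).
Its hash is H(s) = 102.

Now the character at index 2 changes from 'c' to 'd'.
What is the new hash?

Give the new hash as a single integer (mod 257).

val('c') = 3, val('d') = 4
Position k = 2, exponent = n-1-k = 2
B^2 mod M = 7^2 mod 257 = 49
Delta = (4 - 3) * 49 mod 257 = 49
New hash = (102 + 49) mod 257 = 151

Answer: 151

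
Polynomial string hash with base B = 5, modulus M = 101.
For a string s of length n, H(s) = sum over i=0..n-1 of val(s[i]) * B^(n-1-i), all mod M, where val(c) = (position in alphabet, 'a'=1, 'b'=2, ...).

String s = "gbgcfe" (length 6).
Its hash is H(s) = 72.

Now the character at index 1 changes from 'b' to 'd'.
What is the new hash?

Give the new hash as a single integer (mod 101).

Answer: 9

Derivation:
val('b') = 2, val('d') = 4
Position k = 1, exponent = n-1-k = 4
B^4 mod M = 5^4 mod 101 = 19
Delta = (4 - 2) * 19 mod 101 = 38
New hash = (72 + 38) mod 101 = 9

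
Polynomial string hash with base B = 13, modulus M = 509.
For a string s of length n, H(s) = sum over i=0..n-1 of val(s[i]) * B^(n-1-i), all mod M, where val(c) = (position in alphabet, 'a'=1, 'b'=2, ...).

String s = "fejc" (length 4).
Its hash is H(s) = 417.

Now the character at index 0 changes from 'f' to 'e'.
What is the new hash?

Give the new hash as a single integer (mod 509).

val('f') = 6, val('e') = 5
Position k = 0, exponent = n-1-k = 3
B^3 mod M = 13^3 mod 509 = 161
Delta = (5 - 6) * 161 mod 509 = 348
New hash = (417 + 348) mod 509 = 256

Answer: 256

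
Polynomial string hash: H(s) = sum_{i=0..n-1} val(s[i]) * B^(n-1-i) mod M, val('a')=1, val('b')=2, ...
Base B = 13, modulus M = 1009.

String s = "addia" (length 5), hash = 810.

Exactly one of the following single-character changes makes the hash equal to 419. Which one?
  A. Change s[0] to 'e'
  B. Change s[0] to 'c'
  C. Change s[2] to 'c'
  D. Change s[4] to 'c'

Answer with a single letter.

Answer: B

Derivation:
Option A: s[0]='a'->'e', delta=(5-1)*13^4 mod 1009 = 227, hash=810+227 mod 1009 = 28
Option B: s[0]='a'->'c', delta=(3-1)*13^4 mod 1009 = 618, hash=810+618 mod 1009 = 419 <-- target
Option C: s[2]='d'->'c', delta=(3-4)*13^2 mod 1009 = 840, hash=810+840 mod 1009 = 641
Option D: s[4]='a'->'c', delta=(3-1)*13^0 mod 1009 = 2, hash=810+2 mod 1009 = 812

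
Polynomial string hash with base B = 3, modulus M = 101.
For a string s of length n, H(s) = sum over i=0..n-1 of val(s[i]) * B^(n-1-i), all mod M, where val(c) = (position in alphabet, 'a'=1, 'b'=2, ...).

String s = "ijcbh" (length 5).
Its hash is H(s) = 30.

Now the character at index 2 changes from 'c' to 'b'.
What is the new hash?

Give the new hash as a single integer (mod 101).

val('c') = 3, val('b') = 2
Position k = 2, exponent = n-1-k = 2
B^2 mod M = 3^2 mod 101 = 9
Delta = (2 - 3) * 9 mod 101 = 92
New hash = (30 + 92) mod 101 = 21

Answer: 21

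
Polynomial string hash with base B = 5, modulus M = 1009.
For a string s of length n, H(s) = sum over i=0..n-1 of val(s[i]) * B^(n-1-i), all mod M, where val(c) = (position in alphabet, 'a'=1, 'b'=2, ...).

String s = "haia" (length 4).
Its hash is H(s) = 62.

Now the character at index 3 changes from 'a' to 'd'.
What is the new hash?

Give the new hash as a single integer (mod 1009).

Answer: 65

Derivation:
val('a') = 1, val('d') = 4
Position k = 3, exponent = n-1-k = 0
B^0 mod M = 5^0 mod 1009 = 1
Delta = (4 - 1) * 1 mod 1009 = 3
New hash = (62 + 3) mod 1009 = 65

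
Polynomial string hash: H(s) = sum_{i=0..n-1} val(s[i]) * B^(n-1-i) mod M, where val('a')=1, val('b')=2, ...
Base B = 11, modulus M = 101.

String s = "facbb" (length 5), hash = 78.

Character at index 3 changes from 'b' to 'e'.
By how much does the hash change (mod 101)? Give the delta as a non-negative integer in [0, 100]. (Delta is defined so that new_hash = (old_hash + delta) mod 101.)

Delta formula: (val(new) - val(old)) * B^(n-1-k) mod M
  val('e') - val('b') = 5 - 2 = 3
  B^(n-1-k) = 11^1 mod 101 = 11
  Delta = 3 * 11 mod 101 = 33

Answer: 33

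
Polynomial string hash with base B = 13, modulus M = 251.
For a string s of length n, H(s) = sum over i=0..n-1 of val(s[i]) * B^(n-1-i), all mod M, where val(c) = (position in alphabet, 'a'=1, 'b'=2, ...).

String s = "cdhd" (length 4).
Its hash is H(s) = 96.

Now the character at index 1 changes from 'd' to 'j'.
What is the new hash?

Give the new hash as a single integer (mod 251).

val('d') = 4, val('j') = 10
Position k = 1, exponent = n-1-k = 2
B^2 mod M = 13^2 mod 251 = 169
Delta = (10 - 4) * 169 mod 251 = 10
New hash = (96 + 10) mod 251 = 106

Answer: 106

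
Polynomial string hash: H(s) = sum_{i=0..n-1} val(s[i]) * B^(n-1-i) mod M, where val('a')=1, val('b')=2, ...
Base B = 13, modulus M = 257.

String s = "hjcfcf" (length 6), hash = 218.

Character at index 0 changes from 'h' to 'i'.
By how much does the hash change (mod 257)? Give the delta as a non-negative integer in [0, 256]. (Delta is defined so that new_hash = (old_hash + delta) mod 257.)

Answer: 185

Derivation:
Delta formula: (val(new) - val(old)) * B^(n-1-k) mod M
  val('i') - val('h') = 9 - 8 = 1
  B^(n-1-k) = 13^5 mod 257 = 185
  Delta = 1 * 185 mod 257 = 185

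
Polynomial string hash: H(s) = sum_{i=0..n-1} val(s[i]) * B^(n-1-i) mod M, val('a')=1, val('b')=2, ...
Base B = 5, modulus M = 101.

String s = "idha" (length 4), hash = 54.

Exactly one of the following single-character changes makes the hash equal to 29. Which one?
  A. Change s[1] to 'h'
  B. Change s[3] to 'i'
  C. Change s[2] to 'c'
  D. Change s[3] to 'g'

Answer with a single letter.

Option A: s[1]='d'->'h', delta=(8-4)*5^2 mod 101 = 100, hash=54+100 mod 101 = 53
Option B: s[3]='a'->'i', delta=(9-1)*5^0 mod 101 = 8, hash=54+8 mod 101 = 62
Option C: s[2]='h'->'c', delta=(3-8)*5^1 mod 101 = 76, hash=54+76 mod 101 = 29 <-- target
Option D: s[3]='a'->'g', delta=(7-1)*5^0 mod 101 = 6, hash=54+6 mod 101 = 60

Answer: C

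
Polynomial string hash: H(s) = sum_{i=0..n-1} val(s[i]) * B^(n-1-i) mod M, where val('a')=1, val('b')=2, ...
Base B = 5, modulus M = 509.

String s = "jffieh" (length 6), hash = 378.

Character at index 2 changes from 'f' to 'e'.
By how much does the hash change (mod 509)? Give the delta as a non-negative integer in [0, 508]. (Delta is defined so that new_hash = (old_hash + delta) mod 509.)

Answer: 384

Derivation:
Delta formula: (val(new) - val(old)) * B^(n-1-k) mod M
  val('e') - val('f') = 5 - 6 = -1
  B^(n-1-k) = 5^3 mod 509 = 125
  Delta = -1 * 125 mod 509 = 384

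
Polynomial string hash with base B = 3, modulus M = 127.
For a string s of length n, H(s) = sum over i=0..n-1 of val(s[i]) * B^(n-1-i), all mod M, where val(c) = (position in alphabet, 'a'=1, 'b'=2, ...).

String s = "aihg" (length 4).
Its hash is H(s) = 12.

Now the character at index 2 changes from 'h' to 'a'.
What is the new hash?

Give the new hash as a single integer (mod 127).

val('h') = 8, val('a') = 1
Position k = 2, exponent = n-1-k = 1
B^1 mod M = 3^1 mod 127 = 3
Delta = (1 - 8) * 3 mod 127 = 106
New hash = (12 + 106) mod 127 = 118

Answer: 118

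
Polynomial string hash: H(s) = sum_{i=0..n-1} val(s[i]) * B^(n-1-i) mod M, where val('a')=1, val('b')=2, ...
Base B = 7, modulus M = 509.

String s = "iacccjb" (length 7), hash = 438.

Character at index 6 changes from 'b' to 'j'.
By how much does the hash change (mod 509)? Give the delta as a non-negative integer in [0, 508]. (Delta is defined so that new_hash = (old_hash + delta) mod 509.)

Answer: 8

Derivation:
Delta formula: (val(new) - val(old)) * B^(n-1-k) mod M
  val('j') - val('b') = 10 - 2 = 8
  B^(n-1-k) = 7^0 mod 509 = 1
  Delta = 8 * 1 mod 509 = 8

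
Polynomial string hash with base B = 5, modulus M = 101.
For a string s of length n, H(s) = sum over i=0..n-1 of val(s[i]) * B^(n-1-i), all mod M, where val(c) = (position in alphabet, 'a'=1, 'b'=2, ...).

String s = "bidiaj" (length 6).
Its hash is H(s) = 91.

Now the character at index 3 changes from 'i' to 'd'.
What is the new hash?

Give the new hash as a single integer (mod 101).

Answer: 67

Derivation:
val('i') = 9, val('d') = 4
Position k = 3, exponent = n-1-k = 2
B^2 mod M = 5^2 mod 101 = 25
Delta = (4 - 9) * 25 mod 101 = 77
New hash = (91 + 77) mod 101 = 67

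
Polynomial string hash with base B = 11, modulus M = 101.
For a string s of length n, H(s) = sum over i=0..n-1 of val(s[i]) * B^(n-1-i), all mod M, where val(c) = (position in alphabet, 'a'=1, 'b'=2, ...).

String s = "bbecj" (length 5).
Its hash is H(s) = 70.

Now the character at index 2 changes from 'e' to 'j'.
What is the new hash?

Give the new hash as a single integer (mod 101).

val('e') = 5, val('j') = 10
Position k = 2, exponent = n-1-k = 2
B^2 mod M = 11^2 mod 101 = 20
Delta = (10 - 5) * 20 mod 101 = 100
New hash = (70 + 100) mod 101 = 69

Answer: 69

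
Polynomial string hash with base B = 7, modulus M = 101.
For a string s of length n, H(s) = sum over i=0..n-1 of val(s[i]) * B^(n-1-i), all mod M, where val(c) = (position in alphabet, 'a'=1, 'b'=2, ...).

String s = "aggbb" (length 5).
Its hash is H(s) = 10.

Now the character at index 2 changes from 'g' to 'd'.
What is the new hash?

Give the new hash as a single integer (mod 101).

Answer: 65

Derivation:
val('g') = 7, val('d') = 4
Position k = 2, exponent = n-1-k = 2
B^2 mod M = 7^2 mod 101 = 49
Delta = (4 - 7) * 49 mod 101 = 55
New hash = (10 + 55) mod 101 = 65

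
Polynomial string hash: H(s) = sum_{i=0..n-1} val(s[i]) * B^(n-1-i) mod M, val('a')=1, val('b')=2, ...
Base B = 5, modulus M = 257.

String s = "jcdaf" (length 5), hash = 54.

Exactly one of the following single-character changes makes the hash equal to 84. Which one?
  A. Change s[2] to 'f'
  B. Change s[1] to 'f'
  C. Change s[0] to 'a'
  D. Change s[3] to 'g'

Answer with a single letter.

Answer: D

Derivation:
Option A: s[2]='d'->'f', delta=(6-4)*5^2 mod 257 = 50, hash=54+50 mod 257 = 104
Option B: s[1]='c'->'f', delta=(6-3)*5^3 mod 257 = 118, hash=54+118 mod 257 = 172
Option C: s[0]='j'->'a', delta=(1-10)*5^4 mod 257 = 29, hash=54+29 mod 257 = 83
Option D: s[3]='a'->'g', delta=(7-1)*5^1 mod 257 = 30, hash=54+30 mod 257 = 84 <-- target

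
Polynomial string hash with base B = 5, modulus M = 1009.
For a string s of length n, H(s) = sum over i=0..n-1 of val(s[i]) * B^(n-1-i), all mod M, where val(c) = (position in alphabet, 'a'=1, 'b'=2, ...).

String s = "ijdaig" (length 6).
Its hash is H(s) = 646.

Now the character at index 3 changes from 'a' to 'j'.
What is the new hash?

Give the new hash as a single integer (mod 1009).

Answer: 871

Derivation:
val('a') = 1, val('j') = 10
Position k = 3, exponent = n-1-k = 2
B^2 mod M = 5^2 mod 1009 = 25
Delta = (10 - 1) * 25 mod 1009 = 225
New hash = (646 + 225) mod 1009 = 871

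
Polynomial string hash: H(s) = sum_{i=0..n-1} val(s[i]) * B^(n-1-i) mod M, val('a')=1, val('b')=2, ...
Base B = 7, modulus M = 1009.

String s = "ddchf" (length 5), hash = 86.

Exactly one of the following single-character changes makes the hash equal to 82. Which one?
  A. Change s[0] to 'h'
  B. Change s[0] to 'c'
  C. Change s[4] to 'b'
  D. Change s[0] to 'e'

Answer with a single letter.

Option A: s[0]='d'->'h', delta=(8-4)*7^4 mod 1009 = 523, hash=86+523 mod 1009 = 609
Option B: s[0]='d'->'c', delta=(3-4)*7^4 mod 1009 = 626, hash=86+626 mod 1009 = 712
Option C: s[4]='f'->'b', delta=(2-6)*7^0 mod 1009 = 1005, hash=86+1005 mod 1009 = 82 <-- target
Option D: s[0]='d'->'e', delta=(5-4)*7^4 mod 1009 = 383, hash=86+383 mod 1009 = 469

Answer: C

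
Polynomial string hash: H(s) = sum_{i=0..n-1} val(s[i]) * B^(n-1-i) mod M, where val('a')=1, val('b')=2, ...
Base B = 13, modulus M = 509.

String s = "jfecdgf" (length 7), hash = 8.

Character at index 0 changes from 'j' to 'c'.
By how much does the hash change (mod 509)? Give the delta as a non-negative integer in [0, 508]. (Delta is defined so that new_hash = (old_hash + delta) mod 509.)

Answer: 266

Derivation:
Delta formula: (val(new) - val(old)) * B^(n-1-k) mod M
  val('c') - val('j') = 3 - 10 = -7
  B^(n-1-k) = 13^6 mod 509 = 471
  Delta = -7 * 471 mod 509 = 266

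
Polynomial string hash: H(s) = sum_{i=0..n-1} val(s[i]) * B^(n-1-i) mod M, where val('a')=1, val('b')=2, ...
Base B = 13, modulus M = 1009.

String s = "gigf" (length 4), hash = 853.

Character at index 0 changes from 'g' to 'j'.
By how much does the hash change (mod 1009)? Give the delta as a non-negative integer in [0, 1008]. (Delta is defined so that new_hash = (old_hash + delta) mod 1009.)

Answer: 537

Derivation:
Delta formula: (val(new) - val(old)) * B^(n-1-k) mod M
  val('j') - val('g') = 10 - 7 = 3
  B^(n-1-k) = 13^3 mod 1009 = 179
  Delta = 3 * 179 mod 1009 = 537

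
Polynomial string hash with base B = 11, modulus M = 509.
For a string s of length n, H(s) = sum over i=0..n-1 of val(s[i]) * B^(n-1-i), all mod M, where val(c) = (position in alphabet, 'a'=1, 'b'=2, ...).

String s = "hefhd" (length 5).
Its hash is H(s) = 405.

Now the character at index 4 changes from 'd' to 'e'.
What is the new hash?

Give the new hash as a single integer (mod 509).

val('d') = 4, val('e') = 5
Position k = 4, exponent = n-1-k = 0
B^0 mod M = 11^0 mod 509 = 1
Delta = (5 - 4) * 1 mod 509 = 1
New hash = (405 + 1) mod 509 = 406

Answer: 406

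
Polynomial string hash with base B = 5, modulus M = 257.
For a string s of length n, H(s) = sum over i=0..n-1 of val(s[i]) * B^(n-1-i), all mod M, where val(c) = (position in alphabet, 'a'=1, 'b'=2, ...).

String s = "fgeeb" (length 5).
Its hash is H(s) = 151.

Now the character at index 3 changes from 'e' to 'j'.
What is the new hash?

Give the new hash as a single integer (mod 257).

val('e') = 5, val('j') = 10
Position k = 3, exponent = n-1-k = 1
B^1 mod M = 5^1 mod 257 = 5
Delta = (10 - 5) * 5 mod 257 = 25
New hash = (151 + 25) mod 257 = 176

Answer: 176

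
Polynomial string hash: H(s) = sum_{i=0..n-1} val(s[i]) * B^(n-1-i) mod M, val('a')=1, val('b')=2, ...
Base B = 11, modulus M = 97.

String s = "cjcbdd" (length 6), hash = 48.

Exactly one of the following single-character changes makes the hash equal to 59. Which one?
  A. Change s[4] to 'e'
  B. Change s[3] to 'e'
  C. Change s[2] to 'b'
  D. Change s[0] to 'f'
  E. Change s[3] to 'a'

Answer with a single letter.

Option A: s[4]='d'->'e', delta=(5-4)*11^1 mod 97 = 11, hash=48+11 mod 97 = 59 <-- target
Option B: s[3]='b'->'e', delta=(5-2)*11^2 mod 97 = 72, hash=48+72 mod 97 = 23
Option C: s[2]='c'->'b', delta=(2-3)*11^3 mod 97 = 27, hash=48+27 mod 97 = 75
Option D: s[0]='c'->'f', delta=(6-3)*11^5 mod 97 = 93, hash=48+93 mod 97 = 44
Option E: s[3]='b'->'a', delta=(1-2)*11^2 mod 97 = 73, hash=48+73 mod 97 = 24

Answer: A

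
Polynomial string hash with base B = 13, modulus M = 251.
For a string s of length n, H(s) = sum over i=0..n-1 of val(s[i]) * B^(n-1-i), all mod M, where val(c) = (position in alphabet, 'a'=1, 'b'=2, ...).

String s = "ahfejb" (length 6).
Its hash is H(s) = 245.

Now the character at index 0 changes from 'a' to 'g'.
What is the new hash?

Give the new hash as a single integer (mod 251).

Answer: 127

Derivation:
val('a') = 1, val('g') = 7
Position k = 0, exponent = n-1-k = 5
B^5 mod M = 13^5 mod 251 = 64
Delta = (7 - 1) * 64 mod 251 = 133
New hash = (245 + 133) mod 251 = 127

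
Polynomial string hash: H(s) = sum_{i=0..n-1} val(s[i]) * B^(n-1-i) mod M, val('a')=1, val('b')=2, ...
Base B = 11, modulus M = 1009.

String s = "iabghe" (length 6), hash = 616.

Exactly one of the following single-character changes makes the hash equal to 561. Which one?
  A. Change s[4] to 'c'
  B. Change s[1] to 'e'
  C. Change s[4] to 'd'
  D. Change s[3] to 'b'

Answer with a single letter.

Option A: s[4]='h'->'c', delta=(3-8)*11^1 mod 1009 = 954, hash=616+954 mod 1009 = 561 <-- target
Option B: s[1]='a'->'e', delta=(5-1)*11^4 mod 1009 = 42, hash=616+42 mod 1009 = 658
Option C: s[4]='h'->'d', delta=(4-8)*11^1 mod 1009 = 965, hash=616+965 mod 1009 = 572
Option D: s[3]='g'->'b', delta=(2-7)*11^2 mod 1009 = 404, hash=616+404 mod 1009 = 11

Answer: A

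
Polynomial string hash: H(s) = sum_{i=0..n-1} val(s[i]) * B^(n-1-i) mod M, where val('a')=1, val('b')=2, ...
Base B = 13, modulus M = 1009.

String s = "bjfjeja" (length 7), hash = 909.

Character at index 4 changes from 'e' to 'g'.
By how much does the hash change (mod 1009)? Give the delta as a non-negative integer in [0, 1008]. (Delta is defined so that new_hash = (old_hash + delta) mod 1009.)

Answer: 338

Derivation:
Delta formula: (val(new) - val(old)) * B^(n-1-k) mod M
  val('g') - val('e') = 7 - 5 = 2
  B^(n-1-k) = 13^2 mod 1009 = 169
  Delta = 2 * 169 mod 1009 = 338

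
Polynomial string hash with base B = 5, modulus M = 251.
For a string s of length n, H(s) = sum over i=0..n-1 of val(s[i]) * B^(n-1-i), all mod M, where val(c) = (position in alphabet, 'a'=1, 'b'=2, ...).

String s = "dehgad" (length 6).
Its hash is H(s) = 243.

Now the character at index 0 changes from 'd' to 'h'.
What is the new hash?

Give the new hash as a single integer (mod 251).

val('d') = 4, val('h') = 8
Position k = 0, exponent = n-1-k = 5
B^5 mod M = 5^5 mod 251 = 113
Delta = (8 - 4) * 113 mod 251 = 201
New hash = (243 + 201) mod 251 = 193

Answer: 193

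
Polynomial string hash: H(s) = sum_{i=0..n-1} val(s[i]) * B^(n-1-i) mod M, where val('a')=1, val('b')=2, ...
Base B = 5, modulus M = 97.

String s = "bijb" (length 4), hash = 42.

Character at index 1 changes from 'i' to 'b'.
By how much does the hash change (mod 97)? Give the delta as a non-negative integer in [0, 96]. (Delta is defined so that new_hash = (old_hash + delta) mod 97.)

Delta formula: (val(new) - val(old)) * B^(n-1-k) mod M
  val('b') - val('i') = 2 - 9 = -7
  B^(n-1-k) = 5^2 mod 97 = 25
  Delta = -7 * 25 mod 97 = 19

Answer: 19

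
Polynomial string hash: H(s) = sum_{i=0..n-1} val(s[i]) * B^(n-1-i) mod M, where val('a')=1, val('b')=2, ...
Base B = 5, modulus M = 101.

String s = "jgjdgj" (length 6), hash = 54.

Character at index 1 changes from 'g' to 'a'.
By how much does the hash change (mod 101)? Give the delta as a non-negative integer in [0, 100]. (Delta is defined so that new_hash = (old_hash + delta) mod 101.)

Delta formula: (val(new) - val(old)) * B^(n-1-k) mod M
  val('a') - val('g') = 1 - 7 = -6
  B^(n-1-k) = 5^4 mod 101 = 19
  Delta = -6 * 19 mod 101 = 88

Answer: 88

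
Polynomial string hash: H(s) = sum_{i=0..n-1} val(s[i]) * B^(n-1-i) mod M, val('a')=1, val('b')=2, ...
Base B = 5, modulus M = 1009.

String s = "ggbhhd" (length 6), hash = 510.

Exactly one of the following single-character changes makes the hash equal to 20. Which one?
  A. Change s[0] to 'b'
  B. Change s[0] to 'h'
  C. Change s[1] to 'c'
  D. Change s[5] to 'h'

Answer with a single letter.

Option A: s[0]='g'->'b', delta=(2-7)*5^5 mod 1009 = 519, hash=510+519 mod 1009 = 20 <-- target
Option B: s[0]='g'->'h', delta=(8-7)*5^5 mod 1009 = 98, hash=510+98 mod 1009 = 608
Option C: s[1]='g'->'c', delta=(3-7)*5^4 mod 1009 = 527, hash=510+527 mod 1009 = 28
Option D: s[5]='d'->'h', delta=(8-4)*5^0 mod 1009 = 4, hash=510+4 mod 1009 = 514

Answer: A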